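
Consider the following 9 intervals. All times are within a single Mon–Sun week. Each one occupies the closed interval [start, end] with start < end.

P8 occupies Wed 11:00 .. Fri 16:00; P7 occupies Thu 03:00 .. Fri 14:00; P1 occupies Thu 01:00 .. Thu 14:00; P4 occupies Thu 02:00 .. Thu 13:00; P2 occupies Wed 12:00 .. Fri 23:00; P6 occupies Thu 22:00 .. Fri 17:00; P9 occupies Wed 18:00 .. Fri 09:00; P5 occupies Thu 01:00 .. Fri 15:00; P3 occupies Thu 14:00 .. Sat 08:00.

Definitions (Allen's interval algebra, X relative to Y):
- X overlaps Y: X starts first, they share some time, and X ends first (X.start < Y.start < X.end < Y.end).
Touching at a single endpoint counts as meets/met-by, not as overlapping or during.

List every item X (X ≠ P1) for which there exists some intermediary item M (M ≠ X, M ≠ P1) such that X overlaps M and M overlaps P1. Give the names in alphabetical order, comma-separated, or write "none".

Target P1 = [Thu 01:00, Thu 14:00].
Intermediaries M with M overlaps P1: none.
Union: none.

none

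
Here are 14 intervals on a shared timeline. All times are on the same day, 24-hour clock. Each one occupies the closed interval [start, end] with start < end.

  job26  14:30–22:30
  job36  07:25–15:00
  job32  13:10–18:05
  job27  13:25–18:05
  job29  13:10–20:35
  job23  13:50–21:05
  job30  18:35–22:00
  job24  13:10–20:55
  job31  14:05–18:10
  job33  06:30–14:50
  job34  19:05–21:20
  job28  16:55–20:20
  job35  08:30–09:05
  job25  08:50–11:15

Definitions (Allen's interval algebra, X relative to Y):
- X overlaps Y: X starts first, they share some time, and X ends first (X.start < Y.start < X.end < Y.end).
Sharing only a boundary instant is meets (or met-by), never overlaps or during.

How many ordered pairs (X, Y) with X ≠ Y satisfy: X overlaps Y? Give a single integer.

39

Checking all 182 ordered pairs for relation 'overlaps'; matching pairs in alphabetical order:
(job23, job26): job23 overlaps job26 ✓
(job23, job30): job23 overlaps job30 ✓
(job23, job34): job23 overlaps job34 ✓
(job24, job23): job24 overlaps job23 ✓
(job24, job26): job24 overlaps job26 ✓
(job24, job30): job24 overlaps job30 ✓
(job24, job34): job24 overlaps job34 ✓
(job27, job23): job27 overlaps job23 ✓
(job27, job26): job27 overlaps job26 ✓
(job27, job28): job27 overlaps job28 ✓
(job27, job31): job27 overlaps job31 ✓
(job28, job30): job28 overlaps job30 ✓
(job28, job34): job28 overlaps job34 ✓
(job29, job23): job29 overlaps job23 ✓
(job29, job26): job29 overlaps job26 ✓
(job29, job30): job29 overlaps job30 ✓
(job29, job34): job29 overlaps job34 ✓
(job31, job26): job31 overlaps job26 ✓
(job31, job28): job31 overlaps job28 ✓
(job32, job23): job32 overlaps job23 ✓
(job32, job26): job32 overlaps job26 ✓
(job32, job28): job32 overlaps job28 ✓
(job32, job31): job32 overlaps job31 ✓
(job33, job23): job33 overlaps job23 ✓
... plus 15 further pairs not listed.
Count: 39.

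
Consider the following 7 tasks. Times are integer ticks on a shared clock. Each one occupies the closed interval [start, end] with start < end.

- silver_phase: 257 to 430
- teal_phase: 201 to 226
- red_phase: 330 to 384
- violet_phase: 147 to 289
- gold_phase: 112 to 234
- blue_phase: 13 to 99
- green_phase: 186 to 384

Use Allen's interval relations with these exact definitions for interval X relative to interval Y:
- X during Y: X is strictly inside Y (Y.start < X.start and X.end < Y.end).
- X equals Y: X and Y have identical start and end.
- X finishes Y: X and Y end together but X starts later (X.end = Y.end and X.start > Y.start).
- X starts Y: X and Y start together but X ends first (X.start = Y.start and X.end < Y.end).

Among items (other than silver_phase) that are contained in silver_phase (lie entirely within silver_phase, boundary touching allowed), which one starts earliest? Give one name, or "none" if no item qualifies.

red_phase

Target silver_phase = [257, 430].
blue_phase [13, 99] → before → excluded.
gold_phase [112, 234] → before → excluded.
green_phase [186, 384] → overlaps → excluded.
red_phase [330, 384] → during → candidate.
teal_phase [201, 226] → before → excluded.
violet_phase [147, 289] → overlaps → excluded.
Among candidates, earliest start is 330 → red_phase.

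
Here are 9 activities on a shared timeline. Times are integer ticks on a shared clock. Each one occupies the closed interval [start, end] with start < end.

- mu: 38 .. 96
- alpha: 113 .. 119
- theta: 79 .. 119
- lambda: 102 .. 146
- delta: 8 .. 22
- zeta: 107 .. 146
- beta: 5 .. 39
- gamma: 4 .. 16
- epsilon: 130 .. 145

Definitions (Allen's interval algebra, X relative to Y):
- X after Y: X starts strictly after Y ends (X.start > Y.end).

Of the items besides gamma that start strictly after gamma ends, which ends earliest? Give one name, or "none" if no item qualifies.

Target gamma = [4, 16].
alpha [113, 119] → after → candidate.
beta [5, 39] → overlapped-by → excluded.
delta [8, 22] → overlapped-by → excluded.
epsilon [130, 145] → after → candidate.
lambda [102, 146] → after → candidate.
mu [38, 96] → after → candidate.
theta [79, 119] → after → candidate.
zeta [107, 146] → after → candidate.
Among candidates, earliest end is 96 → mu.

mu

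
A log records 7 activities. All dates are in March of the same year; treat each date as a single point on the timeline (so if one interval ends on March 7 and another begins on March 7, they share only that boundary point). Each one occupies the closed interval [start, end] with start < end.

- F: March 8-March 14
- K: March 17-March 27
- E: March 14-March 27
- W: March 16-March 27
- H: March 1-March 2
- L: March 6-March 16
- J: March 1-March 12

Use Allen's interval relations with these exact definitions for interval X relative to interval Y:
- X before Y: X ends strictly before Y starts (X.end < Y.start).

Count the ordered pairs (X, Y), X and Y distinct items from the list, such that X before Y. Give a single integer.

11

Checking all 42 ordered pairs for relation 'before'; matching pairs in alphabetical order:
(F, K): F before K ✓
(F, W): F before W ✓
(H, E): H before E ✓
(H, F): H before F ✓
(H, K): H before K ✓
(H, L): H before L ✓
(H, W): H before W ✓
(J, E): J before E ✓
(J, K): J before K ✓
(J, W): J before W ✓
(L, K): L before K ✓
Count: 11.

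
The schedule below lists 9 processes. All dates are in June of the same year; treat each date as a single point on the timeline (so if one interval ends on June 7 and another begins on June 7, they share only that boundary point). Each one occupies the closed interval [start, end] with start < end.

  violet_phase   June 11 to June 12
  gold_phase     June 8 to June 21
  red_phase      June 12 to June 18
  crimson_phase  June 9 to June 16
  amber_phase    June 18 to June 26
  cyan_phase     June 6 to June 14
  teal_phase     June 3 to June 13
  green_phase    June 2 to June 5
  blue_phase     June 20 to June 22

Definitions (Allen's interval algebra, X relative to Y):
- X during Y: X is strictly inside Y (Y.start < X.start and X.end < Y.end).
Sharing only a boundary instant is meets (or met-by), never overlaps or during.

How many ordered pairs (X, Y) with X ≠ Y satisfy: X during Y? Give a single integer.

7

Checking all 72 ordered pairs for relation 'during'; matching pairs in alphabetical order:
(blue_phase, amber_phase): blue_phase during amber_phase ✓
(crimson_phase, gold_phase): crimson_phase during gold_phase ✓
(red_phase, gold_phase): red_phase during gold_phase ✓
(violet_phase, crimson_phase): violet_phase during crimson_phase ✓
(violet_phase, cyan_phase): violet_phase during cyan_phase ✓
(violet_phase, gold_phase): violet_phase during gold_phase ✓
(violet_phase, teal_phase): violet_phase during teal_phase ✓
Count: 7.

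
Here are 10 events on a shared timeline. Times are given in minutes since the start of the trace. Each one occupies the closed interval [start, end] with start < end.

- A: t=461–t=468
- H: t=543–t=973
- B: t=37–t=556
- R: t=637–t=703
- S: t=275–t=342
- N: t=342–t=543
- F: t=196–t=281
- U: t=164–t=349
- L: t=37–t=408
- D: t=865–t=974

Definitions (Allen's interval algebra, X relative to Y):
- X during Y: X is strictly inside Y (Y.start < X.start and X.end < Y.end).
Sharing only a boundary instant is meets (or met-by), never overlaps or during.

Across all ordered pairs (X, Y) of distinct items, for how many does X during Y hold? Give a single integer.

12

Checking all 90 ordered pairs for relation 'during'; matching pairs in alphabetical order:
(A, B): A during B ✓
(A, N): A during N ✓
(F, B): F during B ✓
(F, L): F during L ✓
(F, U): F during U ✓
(N, B): N during B ✓
(R, H): R during H ✓
(S, B): S during B ✓
(S, L): S during L ✓
(S, U): S during U ✓
(U, B): U during B ✓
(U, L): U during L ✓
Count: 12.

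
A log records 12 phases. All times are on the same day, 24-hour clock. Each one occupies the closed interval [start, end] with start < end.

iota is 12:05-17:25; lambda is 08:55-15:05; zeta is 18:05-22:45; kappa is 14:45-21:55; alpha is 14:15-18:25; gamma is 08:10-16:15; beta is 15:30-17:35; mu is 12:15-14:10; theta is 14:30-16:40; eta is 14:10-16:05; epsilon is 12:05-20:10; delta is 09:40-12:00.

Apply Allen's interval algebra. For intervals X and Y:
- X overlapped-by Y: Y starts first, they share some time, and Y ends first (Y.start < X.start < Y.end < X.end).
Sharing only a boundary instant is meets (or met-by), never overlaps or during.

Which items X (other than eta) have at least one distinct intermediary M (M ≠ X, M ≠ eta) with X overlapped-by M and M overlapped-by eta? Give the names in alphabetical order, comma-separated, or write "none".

beta, kappa, zeta

Target eta = [14:10, 16:05].
Intermediaries M with M overlapped-by eta: alpha, beta, kappa, theta.
Via alpha — items with X overlapped-by alpha: kappa, zeta.
Via beta — items with X overlapped-by beta: none.
Via kappa — items with X overlapped-by kappa: zeta.
Via theta — items with X overlapped-by theta: beta, kappa.
Union: beta, kappa, zeta.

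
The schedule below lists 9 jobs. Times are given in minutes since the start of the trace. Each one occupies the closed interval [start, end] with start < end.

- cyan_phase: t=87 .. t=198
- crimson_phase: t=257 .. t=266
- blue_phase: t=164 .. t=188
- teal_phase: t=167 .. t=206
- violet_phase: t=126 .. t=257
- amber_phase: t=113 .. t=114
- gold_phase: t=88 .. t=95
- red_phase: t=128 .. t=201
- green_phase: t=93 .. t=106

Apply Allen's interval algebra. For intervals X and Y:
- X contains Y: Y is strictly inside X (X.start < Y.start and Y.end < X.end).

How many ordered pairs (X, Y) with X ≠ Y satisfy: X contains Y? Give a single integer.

8

Checking all 72 ordered pairs for relation 'contains'; matching pairs in alphabetical order:
(cyan_phase, amber_phase): cyan_phase contains amber_phase ✓
(cyan_phase, blue_phase): cyan_phase contains blue_phase ✓
(cyan_phase, gold_phase): cyan_phase contains gold_phase ✓
(cyan_phase, green_phase): cyan_phase contains green_phase ✓
(red_phase, blue_phase): red_phase contains blue_phase ✓
(violet_phase, blue_phase): violet_phase contains blue_phase ✓
(violet_phase, red_phase): violet_phase contains red_phase ✓
(violet_phase, teal_phase): violet_phase contains teal_phase ✓
Count: 8.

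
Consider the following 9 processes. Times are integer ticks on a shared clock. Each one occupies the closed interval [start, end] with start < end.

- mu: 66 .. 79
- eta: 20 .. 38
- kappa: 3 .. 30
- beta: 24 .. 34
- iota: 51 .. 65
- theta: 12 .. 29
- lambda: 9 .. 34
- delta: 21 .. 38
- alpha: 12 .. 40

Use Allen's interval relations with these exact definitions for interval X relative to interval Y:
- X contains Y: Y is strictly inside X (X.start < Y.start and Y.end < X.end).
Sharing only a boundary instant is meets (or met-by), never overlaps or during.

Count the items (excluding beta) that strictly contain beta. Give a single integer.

Target beta = [24, 34].
alpha [12, 40] → contains → counts.
delta [21, 38] → contains → counts.
eta [20, 38] → contains → counts.
iota [51, 65] → after → no.
kappa [3, 30] → overlaps → no.
lambda [9, 34] → finished-by → no.
mu [66, 79] → after → no.
theta [12, 29] → overlaps → no.
Total: 3.

3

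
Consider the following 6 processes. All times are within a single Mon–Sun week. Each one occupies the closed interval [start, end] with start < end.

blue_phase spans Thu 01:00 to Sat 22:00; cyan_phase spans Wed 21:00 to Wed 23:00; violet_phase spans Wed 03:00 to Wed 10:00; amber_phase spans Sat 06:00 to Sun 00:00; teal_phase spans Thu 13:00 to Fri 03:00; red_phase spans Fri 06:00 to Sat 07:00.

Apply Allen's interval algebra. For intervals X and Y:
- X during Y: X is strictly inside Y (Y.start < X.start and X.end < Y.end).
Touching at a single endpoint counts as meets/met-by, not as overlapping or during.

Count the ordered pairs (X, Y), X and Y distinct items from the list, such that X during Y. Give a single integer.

2

Checking all 30 ordered pairs for relation 'during'; matching pairs in alphabetical order:
(red_phase, blue_phase): red_phase during blue_phase ✓
(teal_phase, blue_phase): teal_phase during blue_phase ✓
Count: 2.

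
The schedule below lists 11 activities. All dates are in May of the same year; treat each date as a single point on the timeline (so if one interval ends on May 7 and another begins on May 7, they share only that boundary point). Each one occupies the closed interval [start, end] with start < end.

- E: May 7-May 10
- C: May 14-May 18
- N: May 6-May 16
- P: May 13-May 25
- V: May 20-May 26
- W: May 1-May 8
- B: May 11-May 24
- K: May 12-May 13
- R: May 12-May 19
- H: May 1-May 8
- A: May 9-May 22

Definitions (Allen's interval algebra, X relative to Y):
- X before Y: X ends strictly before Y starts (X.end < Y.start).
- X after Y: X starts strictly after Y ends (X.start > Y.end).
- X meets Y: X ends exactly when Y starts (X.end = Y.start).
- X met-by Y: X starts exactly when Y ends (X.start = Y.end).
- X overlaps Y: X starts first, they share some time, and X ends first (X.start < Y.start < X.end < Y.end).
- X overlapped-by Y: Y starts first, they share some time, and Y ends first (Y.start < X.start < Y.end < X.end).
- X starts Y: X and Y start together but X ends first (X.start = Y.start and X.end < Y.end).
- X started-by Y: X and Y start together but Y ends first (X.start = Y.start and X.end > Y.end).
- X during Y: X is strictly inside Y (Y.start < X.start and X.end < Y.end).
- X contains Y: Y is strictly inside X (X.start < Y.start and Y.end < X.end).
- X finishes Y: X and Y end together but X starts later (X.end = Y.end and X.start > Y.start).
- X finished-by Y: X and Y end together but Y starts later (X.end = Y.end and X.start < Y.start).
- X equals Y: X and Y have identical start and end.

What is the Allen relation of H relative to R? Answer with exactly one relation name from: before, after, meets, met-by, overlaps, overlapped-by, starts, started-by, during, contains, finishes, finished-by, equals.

H = [May 1, May 8]; R = [May 12, May 19].
Compare endpoints: H.start < R.start, H.start < R.end, H.end < R.start, H.end < R.end.
That pattern is 'before'.

before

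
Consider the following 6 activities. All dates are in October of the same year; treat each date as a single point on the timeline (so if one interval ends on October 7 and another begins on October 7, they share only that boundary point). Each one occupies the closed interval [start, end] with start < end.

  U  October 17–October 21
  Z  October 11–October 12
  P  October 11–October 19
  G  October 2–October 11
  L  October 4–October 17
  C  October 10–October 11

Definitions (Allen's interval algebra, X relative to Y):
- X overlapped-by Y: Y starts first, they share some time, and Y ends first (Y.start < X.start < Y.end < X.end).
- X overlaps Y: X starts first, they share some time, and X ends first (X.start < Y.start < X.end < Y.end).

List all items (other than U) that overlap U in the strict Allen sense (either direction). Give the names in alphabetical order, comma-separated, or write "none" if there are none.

Target U = [October 17, October 21].
C [October 10, October 11] → before → no.
G [October 2, October 11] → before → no.
L [October 4, October 17] → meets → no.
P [October 11, October 19] → overlaps → yes.
Z [October 11, October 12] → before → no.
Result: P.

P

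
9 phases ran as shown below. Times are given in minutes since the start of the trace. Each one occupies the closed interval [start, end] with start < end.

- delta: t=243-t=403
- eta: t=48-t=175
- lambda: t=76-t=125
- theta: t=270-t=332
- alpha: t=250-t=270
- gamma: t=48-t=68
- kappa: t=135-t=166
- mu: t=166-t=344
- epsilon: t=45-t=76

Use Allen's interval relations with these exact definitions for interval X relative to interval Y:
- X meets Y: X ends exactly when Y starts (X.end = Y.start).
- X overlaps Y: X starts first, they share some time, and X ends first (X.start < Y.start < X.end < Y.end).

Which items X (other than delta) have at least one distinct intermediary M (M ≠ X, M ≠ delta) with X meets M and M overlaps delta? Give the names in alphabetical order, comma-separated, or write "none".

Target delta = [t=243, t=403].
Intermediaries M with M overlaps delta: mu.
Via mu — items with X meets mu: kappa.
Union: kappa.

kappa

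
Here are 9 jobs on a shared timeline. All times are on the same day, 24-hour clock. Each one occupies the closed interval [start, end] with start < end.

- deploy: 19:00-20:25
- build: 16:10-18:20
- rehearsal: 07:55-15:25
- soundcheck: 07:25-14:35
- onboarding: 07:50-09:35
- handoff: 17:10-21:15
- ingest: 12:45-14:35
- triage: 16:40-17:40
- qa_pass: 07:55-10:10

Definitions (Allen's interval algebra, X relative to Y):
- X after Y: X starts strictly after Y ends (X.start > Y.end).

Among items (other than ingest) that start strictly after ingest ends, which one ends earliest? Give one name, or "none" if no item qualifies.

triage

Target ingest = [12:45, 14:35].
build [16:10, 18:20] → after → candidate.
deploy [19:00, 20:25] → after → candidate.
handoff [17:10, 21:15] → after → candidate.
onboarding [07:50, 09:35] → before → excluded.
qa_pass [07:55, 10:10] → before → excluded.
rehearsal [07:55, 15:25] → contains → excluded.
soundcheck [07:25, 14:35] → finished-by → excluded.
triage [16:40, 17:40] → after → candidate.
Among candidates, earliest end is 17:40 → triage.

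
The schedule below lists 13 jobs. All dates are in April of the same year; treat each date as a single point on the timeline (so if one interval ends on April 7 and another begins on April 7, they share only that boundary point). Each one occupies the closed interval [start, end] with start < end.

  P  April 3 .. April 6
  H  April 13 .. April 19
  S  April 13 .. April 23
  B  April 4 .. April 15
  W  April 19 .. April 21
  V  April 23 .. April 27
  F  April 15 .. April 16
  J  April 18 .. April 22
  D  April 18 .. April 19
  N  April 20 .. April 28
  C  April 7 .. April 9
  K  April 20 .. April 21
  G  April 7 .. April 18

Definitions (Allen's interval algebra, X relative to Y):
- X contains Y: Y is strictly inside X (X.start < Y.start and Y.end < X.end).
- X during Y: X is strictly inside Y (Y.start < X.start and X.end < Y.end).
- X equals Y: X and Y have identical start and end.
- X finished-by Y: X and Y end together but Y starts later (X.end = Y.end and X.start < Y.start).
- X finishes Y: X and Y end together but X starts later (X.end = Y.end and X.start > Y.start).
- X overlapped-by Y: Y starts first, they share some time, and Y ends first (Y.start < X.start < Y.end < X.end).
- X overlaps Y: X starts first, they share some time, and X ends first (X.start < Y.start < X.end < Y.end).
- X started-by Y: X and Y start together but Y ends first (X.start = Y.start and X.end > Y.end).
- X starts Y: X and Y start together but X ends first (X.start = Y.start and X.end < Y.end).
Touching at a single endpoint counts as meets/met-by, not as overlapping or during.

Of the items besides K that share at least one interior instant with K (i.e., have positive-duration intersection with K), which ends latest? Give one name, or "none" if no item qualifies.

N

Target K = [April 20, April 21].
B [April 4, April 15] → before → excluded.
C [April 7, April 9] → before → excluded.
D [April 18, April 19] → before → excluded.
F [April 15, April 16] → before → excluded.
G [April 7, April 18] → before → excluded.
H [April 13, April 19] → before → excluded.
J [April 18, April 22] → contains → candidate.
N [April 20, April 28] → started-by → candidate.
P [April 3, April 6] → before → excluded.
S [April 13, April 23] → contains → candidate.
V [April 23, April 27] → after → excluded.
W [April 19, April 21] → finished-by → candidate.
Among candidates, latest end is April 28 → N.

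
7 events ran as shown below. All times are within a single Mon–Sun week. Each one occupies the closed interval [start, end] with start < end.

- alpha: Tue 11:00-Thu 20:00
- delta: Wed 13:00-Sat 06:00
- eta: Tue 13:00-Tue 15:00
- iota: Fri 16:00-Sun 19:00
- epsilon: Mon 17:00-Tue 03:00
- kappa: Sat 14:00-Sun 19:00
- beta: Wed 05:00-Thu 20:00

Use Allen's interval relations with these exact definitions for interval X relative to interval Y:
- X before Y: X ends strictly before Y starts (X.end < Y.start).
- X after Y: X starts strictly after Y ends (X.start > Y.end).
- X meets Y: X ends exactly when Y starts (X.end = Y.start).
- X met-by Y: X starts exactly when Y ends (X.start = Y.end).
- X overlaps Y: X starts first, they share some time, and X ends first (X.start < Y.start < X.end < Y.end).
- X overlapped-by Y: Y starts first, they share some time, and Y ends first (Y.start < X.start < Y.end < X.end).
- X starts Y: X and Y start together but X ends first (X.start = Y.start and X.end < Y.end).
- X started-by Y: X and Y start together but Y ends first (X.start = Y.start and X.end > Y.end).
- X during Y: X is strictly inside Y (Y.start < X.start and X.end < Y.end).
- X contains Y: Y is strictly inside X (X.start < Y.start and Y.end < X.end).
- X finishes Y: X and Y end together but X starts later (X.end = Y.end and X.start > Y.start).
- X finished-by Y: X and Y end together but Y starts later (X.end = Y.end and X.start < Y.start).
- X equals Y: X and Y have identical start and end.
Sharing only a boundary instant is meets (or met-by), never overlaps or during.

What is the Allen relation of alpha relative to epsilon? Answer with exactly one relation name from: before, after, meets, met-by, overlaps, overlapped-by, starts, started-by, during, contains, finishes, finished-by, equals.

alpha = [Tue 11:00, Thu 20:00]; epsilon = [Mon 17:00, Tue 03:00].
Compare endpoints: alpha.start > epsilon.start, alpha.start > epsilon.end, alpha.end > epsilon.start, alpha.end > epsilon.end.
That pattern is 'after'.

after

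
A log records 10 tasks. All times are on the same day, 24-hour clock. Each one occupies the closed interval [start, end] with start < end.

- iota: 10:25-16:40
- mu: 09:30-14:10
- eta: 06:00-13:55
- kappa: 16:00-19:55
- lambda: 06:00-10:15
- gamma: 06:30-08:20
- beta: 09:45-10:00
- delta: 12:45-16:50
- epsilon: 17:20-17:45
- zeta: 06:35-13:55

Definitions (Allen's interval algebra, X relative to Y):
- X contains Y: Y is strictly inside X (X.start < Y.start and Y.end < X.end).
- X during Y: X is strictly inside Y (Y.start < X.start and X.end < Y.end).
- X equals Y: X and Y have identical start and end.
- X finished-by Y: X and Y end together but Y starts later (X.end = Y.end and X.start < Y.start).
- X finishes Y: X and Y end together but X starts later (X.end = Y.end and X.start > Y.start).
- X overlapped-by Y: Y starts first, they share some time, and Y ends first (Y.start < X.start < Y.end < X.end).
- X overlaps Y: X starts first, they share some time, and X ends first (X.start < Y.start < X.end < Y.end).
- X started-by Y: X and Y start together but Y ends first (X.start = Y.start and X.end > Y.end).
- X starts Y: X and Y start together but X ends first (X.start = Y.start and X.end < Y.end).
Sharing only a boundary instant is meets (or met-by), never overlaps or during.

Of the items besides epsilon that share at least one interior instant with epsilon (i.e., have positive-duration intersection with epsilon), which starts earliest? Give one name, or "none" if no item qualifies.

kappa

Target epsilon = [17:20, 17:45].
beta [09:45, 10:00] → before → excluded.
delta [12:45, 16:50] → before → excluded.
eta [06:00, 13:55] → before → excluded.
gamma [06:30, 08:20] → before → excluded.
iota [10:25, 16:40] → before → excluded.
kappa [16:00, 19:55] → contains → candidate.
lambda [06:00, 10:15] → before → excluded.
mu [09:30, 14:10] → before → excluded.
zeta [06:35, 13:55] → before → excluded.
Among candidates, earliest start is 16:00 → kappa.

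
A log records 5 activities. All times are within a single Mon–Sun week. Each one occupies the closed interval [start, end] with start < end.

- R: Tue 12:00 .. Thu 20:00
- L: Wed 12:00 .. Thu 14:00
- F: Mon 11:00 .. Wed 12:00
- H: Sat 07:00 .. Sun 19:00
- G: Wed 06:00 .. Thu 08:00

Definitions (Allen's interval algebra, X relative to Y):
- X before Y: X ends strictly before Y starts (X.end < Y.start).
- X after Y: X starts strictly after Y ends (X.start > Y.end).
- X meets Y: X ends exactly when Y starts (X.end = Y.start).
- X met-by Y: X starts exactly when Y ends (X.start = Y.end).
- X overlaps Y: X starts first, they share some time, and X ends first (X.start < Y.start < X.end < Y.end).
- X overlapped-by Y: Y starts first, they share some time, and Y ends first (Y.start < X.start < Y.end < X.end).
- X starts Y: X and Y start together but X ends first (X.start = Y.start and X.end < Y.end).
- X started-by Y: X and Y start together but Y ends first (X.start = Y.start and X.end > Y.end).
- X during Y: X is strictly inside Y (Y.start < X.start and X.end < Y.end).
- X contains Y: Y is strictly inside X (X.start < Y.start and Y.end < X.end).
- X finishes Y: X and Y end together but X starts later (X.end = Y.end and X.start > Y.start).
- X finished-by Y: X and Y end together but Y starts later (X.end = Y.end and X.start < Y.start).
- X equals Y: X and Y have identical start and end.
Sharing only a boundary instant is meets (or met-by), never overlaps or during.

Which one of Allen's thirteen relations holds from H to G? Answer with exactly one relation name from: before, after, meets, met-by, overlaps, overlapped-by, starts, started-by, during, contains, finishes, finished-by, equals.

H = [Sat 07:00, Sun 19:00]; G = [Wed 06:00, Thu 08:00].
Compare endpoints: H.start > G.start, H.start > G.end, H.end > G.start, H.end > G.end.
That pattern is 'after'.

after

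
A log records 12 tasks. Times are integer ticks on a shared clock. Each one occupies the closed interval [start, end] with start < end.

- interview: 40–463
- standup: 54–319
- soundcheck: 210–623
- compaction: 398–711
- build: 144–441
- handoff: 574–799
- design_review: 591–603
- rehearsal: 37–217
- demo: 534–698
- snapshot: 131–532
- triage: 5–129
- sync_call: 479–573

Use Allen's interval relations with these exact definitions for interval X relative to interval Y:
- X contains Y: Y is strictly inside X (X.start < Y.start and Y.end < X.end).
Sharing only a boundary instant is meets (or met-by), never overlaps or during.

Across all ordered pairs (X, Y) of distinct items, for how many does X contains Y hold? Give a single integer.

10

Checking all 132 ordered pairs for relation 'contains'; matching pairs in alphabetical order:
(compaction, demo): compaction contains demo ✓
(compaction, design_review): compaction contains design_review ✓
(compaction, sync_call): compaction contains sync_call ✓
(demo, design_review): demo contains design_review ✓
(handoff, design_review): handoff contains design_review ✓
(interview, build): interview contains build ✓
(interview, standup): interview contains standup ✓
(snapshot, build): snapshot contains build ✓
(soundcheck, design_review): soundcheck contains design_review ✓
(soundcheck, sync_call): soundcheck contains sync_call ✓
Count: 10.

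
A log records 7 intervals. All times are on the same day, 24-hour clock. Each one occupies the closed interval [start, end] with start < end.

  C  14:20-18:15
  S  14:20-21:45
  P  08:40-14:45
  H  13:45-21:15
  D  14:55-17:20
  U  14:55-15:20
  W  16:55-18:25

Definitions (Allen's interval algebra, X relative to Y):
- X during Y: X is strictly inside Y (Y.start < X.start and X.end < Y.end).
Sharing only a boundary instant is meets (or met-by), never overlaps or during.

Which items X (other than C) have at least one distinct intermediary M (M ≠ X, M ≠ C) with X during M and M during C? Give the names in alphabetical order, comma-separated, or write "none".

none

Target C = [14:20, 18:15].
Intermediaries M with M during C: D, U.
Via D — items with X during D: none.
Via U — items with X during U: none.
Union: none.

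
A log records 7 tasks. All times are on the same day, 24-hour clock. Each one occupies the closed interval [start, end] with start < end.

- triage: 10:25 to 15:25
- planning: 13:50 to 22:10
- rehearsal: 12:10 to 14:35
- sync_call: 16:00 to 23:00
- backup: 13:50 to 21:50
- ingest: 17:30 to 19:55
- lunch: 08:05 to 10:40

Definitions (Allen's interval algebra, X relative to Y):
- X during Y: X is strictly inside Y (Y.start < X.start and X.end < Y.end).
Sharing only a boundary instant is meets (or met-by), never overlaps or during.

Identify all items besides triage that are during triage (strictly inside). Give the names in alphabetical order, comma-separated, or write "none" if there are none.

Target triage = [10:25, 15:25].
backup [13:50, 21:50] → overlapped-by → no.
ingest [17:30, 19:55] → after → no.
lunch [08:05, 10:40] → overlaps → no.
planning [13:50, 22:10] → overlapped-by → no.
rehearsal [12:10, 14:35] → during → yes.
sync_call [16:00, 23:00] → after → no.
Result: rehearsal.

rehearsal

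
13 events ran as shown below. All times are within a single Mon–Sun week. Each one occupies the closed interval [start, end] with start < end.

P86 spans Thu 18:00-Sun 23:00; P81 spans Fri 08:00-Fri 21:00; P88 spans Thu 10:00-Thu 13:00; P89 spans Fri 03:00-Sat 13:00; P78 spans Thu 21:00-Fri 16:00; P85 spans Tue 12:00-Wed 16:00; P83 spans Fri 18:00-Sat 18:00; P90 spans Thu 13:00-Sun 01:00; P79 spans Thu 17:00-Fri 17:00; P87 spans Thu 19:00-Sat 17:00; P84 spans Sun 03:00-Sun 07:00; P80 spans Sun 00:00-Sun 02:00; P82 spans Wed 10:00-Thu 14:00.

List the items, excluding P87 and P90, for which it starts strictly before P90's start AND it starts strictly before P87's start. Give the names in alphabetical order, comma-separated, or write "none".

Conditions: its start is strictly before P90's start (X.start < Thu 13:00) AND its start is strictly before P87's start (X.start < Thu 19:00).
P78: start Thu 21:00 < Thu 13:00? ✗; start Thu 21:00 < Thu 19:00? ✗ → no.
P79: start Thu 17:00 < Thu 13:00? ✗; start Thu 17:00 < Thu 19:00? ✓ → no.
P80: start Sun 00:00 < Thu 13:00? ✗; start Sun 00:00 < Thu 19:00? ✗ → no.
P81: start Fri 08:00 < Thu 13:00? ✗; start Fri 08:00 < Thu 19:00? ✗ → no.
P82: start Wed 10:00 < Thu 13:00? ✓; start Wed 10:00 < Thu 19:00? ✓ → yes.
P83: start Fri 18:00 < Thu 13:00? ✗; start Fri 18:00 < Thu 19:00? ✗ → no.
P84: start Sun 03:00 < Thu 13:00? ✗; start Sun 03:00 < Thu 19:00? ✗ → no.
P85: start Tue 12:00 < Thu 13:00? ✓; start Tue 12:00 < Thu 19:00? ✓ → yes.
P86: start Thu 18:00 < Thu 13:00? ✗; start Thu 18:00 < Thu 19:00? ✓ → no.
P88: start Thu 10:00 < Thu 13:00? ✓; start Thu 10:00 < Thu 19:00? ✓ → yes.
P89: start Fri 03:00 < Thu 13:00? ✗; start Fri 03:00 < Thu 19:00? ✗ → no.
Result: P82, P85, P88.

P82, P85, P88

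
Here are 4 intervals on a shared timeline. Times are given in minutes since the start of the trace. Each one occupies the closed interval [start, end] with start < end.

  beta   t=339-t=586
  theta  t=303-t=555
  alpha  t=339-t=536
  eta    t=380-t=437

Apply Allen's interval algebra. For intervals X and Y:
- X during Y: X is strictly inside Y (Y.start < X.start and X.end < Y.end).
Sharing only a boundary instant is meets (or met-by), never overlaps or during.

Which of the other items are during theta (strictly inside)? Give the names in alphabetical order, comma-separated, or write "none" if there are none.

Target theta = [t=303, t=555].
alpha [t=339, t=536] → during → yes.
beta [t=339, t=586] → overlapped-by → no.
eta [t=380, t=437] → during → yes.
Result: alpha, eta.

alpha, eta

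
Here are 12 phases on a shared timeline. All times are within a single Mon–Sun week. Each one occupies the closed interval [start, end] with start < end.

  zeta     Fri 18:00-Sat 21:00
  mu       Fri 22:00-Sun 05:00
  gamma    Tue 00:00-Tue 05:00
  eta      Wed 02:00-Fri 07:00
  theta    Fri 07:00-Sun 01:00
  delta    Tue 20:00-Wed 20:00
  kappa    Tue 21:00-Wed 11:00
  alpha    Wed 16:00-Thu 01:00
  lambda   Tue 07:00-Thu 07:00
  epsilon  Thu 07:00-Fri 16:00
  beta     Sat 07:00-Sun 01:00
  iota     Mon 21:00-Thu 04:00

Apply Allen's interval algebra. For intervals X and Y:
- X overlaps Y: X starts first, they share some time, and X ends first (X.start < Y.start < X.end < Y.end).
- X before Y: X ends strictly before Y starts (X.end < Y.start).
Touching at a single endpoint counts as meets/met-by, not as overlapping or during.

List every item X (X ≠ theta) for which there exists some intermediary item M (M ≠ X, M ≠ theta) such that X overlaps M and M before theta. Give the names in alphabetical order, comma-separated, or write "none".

Target theta = [Fri 07:00, Sun 01:00].
Intermediaries M with M before theta: alpha, delta, gamma, iota, kappa, lambda.
Via alpha — items with X overlaps alpha: delta.
Via delta — items with X overlaps delta: none.
Via gamma — items with X overlaps gamma: none.
Via iota — items with X overlaps iota: none.
Via kappa — items with X overlaps kappa: none.
Via lambda — items with X overlaps lambda: iota.
Union: delta, iota.

delta, iota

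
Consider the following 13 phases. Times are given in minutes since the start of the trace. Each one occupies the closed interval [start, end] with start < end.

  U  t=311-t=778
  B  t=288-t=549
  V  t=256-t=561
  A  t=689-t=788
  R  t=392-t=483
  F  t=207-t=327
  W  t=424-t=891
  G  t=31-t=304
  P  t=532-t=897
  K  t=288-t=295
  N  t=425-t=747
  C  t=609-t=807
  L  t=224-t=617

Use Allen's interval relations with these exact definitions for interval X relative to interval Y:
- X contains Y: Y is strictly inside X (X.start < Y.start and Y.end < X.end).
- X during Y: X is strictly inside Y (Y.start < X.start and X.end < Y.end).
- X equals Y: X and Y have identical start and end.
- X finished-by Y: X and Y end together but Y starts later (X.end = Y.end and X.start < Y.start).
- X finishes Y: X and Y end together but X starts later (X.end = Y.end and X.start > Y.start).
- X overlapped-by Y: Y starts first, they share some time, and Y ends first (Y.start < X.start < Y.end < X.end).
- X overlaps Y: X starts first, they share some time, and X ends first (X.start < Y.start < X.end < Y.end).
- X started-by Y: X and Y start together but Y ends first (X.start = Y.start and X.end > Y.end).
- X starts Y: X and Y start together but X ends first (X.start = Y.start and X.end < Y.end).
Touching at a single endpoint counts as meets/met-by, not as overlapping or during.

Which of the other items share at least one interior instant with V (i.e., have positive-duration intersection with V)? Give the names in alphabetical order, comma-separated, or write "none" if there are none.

B, F, G, K, L, N, P, R, U, W

Target V = [t=256, t=561].
A [t=689, t=788] → after → no.
B [t=288, t=549] → during → yes.
C [t=609, t=807] → after → no.
F [t=207, t=327] → overlaps → yes.
G [t=31, t=304] → overlaps → yes.
K [t=288, t=295] → during → yes.
L [t=224, t=617] → contains → yes.
N [t=425, t=747] → overlapped-by → yes.
P [t=532, t=897] → overlapped-by → yes.
R [t=392, t=483] → during → yes.
U [t=311, t=778] → overlapped-by → yes.
W [t=424, t=891] → overlapped-by → yes.
Result: B, F, G, K, L, N, P, R, U, W.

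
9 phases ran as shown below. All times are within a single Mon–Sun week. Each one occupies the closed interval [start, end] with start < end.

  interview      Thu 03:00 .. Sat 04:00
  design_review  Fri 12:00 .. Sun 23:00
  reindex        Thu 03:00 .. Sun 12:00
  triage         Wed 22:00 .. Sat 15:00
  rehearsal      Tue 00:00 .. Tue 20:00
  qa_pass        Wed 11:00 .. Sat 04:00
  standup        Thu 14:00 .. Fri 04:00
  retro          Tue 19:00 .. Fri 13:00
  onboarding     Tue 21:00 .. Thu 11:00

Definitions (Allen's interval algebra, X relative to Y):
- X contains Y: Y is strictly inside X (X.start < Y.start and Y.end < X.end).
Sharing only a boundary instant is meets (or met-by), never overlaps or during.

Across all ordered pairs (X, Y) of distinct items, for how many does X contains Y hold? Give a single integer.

7

Checking all 72 ordered pairs for relation 'contains'; matching pairs in alphabetical order:
(interview, standup): interview contains standup ✓
(qa_pass, standup): qa_pass contains standup ✓
(reindex, standup): reindex contains standup ✓
(retro, onboarding): retro contains onboarding ✓
(retro, standup): retro contains standup ✓
(triage, interview): triage contains interview ✓
(triage, standup): triage contains standup ✓
Count: 7.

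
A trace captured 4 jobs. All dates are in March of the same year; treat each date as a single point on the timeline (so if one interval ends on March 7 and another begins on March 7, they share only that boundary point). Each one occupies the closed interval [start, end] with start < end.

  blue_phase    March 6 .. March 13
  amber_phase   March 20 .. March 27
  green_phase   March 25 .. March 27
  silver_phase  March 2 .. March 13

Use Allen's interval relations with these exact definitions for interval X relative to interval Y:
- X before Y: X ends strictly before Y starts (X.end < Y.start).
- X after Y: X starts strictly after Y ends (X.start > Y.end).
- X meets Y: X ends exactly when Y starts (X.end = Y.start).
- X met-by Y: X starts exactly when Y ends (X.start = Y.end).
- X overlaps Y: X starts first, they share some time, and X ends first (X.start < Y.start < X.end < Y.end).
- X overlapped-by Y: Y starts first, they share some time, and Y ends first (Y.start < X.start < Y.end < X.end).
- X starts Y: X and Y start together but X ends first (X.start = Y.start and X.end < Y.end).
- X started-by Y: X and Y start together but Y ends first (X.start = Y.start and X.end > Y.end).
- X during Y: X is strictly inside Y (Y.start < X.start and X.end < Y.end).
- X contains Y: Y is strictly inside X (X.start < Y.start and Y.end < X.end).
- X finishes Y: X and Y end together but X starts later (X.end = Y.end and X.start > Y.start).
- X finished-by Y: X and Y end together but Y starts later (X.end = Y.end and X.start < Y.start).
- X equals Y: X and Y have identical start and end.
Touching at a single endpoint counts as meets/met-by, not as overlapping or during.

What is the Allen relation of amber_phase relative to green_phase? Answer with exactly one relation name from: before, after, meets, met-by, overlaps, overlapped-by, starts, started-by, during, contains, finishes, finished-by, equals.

finished-by

amber_phase = [March 20, March 27]; green_phase = [March 25, March 27].
Compare endpoints: amber_phase.start < green_phase.start, amber_phase.start < green_phase.end, amber_phase.end > green_phase.start, amber_phase.end = green_phase.end.
That pattern is 'finished-by'.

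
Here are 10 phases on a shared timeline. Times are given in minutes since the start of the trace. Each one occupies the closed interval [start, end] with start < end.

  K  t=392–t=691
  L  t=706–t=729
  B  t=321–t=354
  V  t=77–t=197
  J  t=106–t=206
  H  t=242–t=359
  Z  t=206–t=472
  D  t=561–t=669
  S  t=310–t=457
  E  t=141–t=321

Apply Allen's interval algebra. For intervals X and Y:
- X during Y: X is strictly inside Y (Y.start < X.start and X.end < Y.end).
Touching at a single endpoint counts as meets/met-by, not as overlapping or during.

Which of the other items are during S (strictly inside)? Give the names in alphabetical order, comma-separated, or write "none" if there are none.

Target S = [t=310, t=457].
B [t=321, t=354] → during → yes.
D [t=561, t=669] → after → no.
E [t=141, t=321] → overlaps → no.
H [t=242, t=359] → overlaps → no.
J [t=106, t=206] → before → no.
K [t=392, t=691] → overlapped-by → no.
L [t=706, t=729] → after → no.
V [t=77, t=197] → before → no.
Z [t=206, t=472] → contains → no.
Result: B.

B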